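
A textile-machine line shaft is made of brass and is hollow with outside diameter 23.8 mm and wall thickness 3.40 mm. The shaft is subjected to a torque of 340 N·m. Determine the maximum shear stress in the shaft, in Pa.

J = π(d_o⁴ − d_i⁴)/32 = π(0.0238⁴ − 0.0170⁴)/32 = 2.330×10^-8 m⁴.
τ_max = T·r/J = 340.0 × 0.0119 / 2.330×10^-8 = 1.736×10^8 Pa.

1.74e8 Pa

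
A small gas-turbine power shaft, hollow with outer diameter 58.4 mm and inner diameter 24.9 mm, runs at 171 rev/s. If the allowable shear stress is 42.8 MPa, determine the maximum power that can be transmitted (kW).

J = π(d_o⁴ − d_i⁴)/32 = π(0.0584⁴ − 0.0249⁴)/32 = 1.104×10^-6 m⁴.
T_max = τ_allow·J/r = 4.28×10^7 × 1.104×10^-6 / 0.0292 = 1619 N·m.
ω = 2π·171 = 1074 rad/s, so P_max = T_max·ω = 1.739×10^6 W.

1740 kW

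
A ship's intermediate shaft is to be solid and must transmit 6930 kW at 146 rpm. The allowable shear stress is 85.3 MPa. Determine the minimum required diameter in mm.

300 mm

ω = 2π·146/60 = 15.29 rad/s, so T = P/ω = 6930×10³ / 15.29 = 453300 N·m.
For a solid shaft τ_max = 16T/(πd³), so d = (16T/(π τ_allow))^(1/3) = (16·453300/(π·8.53×10^7))^(1/3) = 0.3002 m.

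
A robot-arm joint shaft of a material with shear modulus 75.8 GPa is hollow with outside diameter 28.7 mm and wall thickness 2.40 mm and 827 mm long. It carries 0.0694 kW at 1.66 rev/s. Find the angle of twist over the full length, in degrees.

0.120°

ω = 2π·1.66 = 10.43 rad/s, so T = P/ω = 0.0694×10³ / 10.43 = 6.654 N·m.
J = π(d_o⁴ − d_i⁴)/32 = π(0.0287⁴ − 0.0239⁴)/32 = 3.458×10^-8 m⁴.
θ = T·L/(G·J) = 6.654 × 0.827 / (75.8×10⁹ × 3.458×10^-8) = 2.100×10^-3 rad.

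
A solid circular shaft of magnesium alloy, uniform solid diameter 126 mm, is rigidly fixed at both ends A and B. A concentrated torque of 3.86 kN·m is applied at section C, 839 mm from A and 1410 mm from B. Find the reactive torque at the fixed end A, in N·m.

2420 N·m

With uniform GJ and both ends fixed, compatibility θ_AC = θ_CB gives T_A·a = T_B·b, together with T_A + T_B = T₀.
T_A = T₀·b/(a+b) = 3860·1410/2249 = 2420 N·m; T_B = 1440 N·m.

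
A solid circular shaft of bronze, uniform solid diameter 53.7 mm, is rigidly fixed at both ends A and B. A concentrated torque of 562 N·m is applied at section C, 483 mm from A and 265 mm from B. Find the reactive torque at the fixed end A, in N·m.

199 N·m

With uniform GJ and both ends fixed, compatibility θ_AC = θ_CB gives T_A·a = T_B·b, together with T_A + T_B = T₀.
T_A = T₀·b/(a+b) = 562.0·265/748.0 = 199.1 N·m; T_B = 362.9 N·m.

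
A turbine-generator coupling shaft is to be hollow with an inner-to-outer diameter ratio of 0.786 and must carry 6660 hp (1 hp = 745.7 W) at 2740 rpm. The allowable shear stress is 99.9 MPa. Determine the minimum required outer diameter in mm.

113 mm

ω = 2π·2740/60 = 286.9 rad/s, so T = P/ω = 6660×745.7 / 286.9 = 17310 N·m.
For a hollow shaft with d_i/d_o = 0.786: τ_max = 16T/(π d_o³ (1−k⁴)), so d_o = [16T/(π τ_allow (1−k⁴))]^(1/3) = [16·17310/(π·9.99×10^7·0.6183)]^(1/3) = 0.1126 m.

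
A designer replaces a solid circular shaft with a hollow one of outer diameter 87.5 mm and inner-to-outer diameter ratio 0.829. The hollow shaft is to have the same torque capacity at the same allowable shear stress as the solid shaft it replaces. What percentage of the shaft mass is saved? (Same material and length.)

Equal τ_max and T ⇒ the solid shaft needs d_s³ = d_o³(1−k⁴), so d_s = 87.5·(1−0.829⁴)^(1/3) = 70.71 mm.
Area ratio A_h/A_s = d_o²(1−k²)/d_s² = (1−k²)/(1−k⁴)^(2/3) = 0.4789.
Mass saving = 1 − 0.4789 = 52.1 %.

52.1 %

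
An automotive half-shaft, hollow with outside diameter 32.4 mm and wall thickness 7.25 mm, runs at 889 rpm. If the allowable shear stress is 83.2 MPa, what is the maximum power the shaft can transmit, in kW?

46.9 kW

J = π(d_o⁴ − d_i⁴)/32 = π(0.0324⁴ − 0.0179⁴)/32 = 9.811×10^-8 m⁴.
T_max = τ_allow·J/r = 8.32×10^7 × 9.811×10^-8 / 0.0162 = 503.9 N·m.
ω = 2π·889/60 = 93.10 rad/s, so P_max = T_max·ω = 4.691×10^4 W.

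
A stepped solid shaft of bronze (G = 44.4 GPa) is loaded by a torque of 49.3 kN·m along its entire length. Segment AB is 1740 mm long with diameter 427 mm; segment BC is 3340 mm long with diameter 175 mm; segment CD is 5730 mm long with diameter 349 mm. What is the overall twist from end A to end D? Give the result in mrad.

45.2 mrad

J_AB = π(0.427)⁴/32 = 3.26×10^-3 m⁴; J_BC = π(0.175)⁴/32 = 9.21×10^-5 m⁴; J_CD = π(0.349)⁴/32 = 1.46×10^-3 m⁴.
θ = (T/G)·Σ L_i/J_i = (49300/44.4×10⁹)·(1.74/3.26×10^-3 + 3.34/9.21×10^-5 + 5.73/1.46×10^-3) = 0.04524 rad.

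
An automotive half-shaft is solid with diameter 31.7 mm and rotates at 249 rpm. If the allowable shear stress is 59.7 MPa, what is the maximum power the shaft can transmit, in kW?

9.74 kW

J = πd⁴/32 = π(0.0317)⁴/32 = 9.914×10^-8 m⁴.
T_max = τ_allow·J/r = 5.97×10^7 × 9.914×10^-8 / 0.0158 = 373.4 N·m.
ω = 2π·249/60 = 26.08 rad/s, so P_max = T_max·ω = 9737 W.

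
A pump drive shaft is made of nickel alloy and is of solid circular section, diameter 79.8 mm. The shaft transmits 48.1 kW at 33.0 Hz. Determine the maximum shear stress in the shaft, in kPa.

2320 kPa

ω = 2π·33.0 = 207.3 rad/s, so T = P/ω = 48.1×10³ / 207.3 = 232.0 N·m.
J = πd⁴/32 = π(0.0798)⁴/32 = 3.981×10^-6 m⁴.
τ_max = T·r/J = 232.0 × 0.0399 / 3.981×10^-6 = 2.325×10^6 Pa.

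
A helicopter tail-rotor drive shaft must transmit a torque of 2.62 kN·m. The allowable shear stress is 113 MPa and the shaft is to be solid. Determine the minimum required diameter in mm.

For a solid shaft τ_max = 16T/(πd³), so d = (16T/(π τ_allow))^(1/3) = (16·2620/(π·1.13×10^8))^(1/3) = 0.04906 m.

49.1 mm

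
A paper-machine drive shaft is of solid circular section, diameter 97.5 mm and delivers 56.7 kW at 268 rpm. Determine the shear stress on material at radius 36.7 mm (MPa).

8.36 MPa

ω = 2π·268/60 = 28.06 rad/s, so T = P/ω = 56.7×10³ / 28.06 = 2020 N·m.
J = πd⁴/32 = π(0.0975)⁴/32 = 8.872×10^-6 m⁴.
Shear stress varies linearly with radius: τ = T·r/J = 2020 × 0.0367 / 8.872×10^-6 = 8.357×10^6 Pa.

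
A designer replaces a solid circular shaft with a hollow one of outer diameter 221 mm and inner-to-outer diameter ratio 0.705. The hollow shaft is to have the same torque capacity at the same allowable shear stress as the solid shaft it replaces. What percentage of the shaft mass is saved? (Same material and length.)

Equal τ_max and T ⇒ the solid shaft needs d_s³ = d_o³(1−k⁴), so d_s = 221·(1−0.705⁴)^(1/3) = 201.1 mm.
Area ratio A_h/A_s = d_o²(1−k²)/d_s² = (1−k²)/(1−k⁴)^(2/3) = 0.6077.
Mass saving = 1 − 0.6077 = 39.2 %.

39.2 %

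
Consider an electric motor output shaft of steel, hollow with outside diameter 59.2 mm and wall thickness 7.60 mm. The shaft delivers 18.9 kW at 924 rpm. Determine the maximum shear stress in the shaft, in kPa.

ω = 2π·924/60 = 96.76 rad/s, so T = P/ω = 18.9×10³ / 96.76 = 195.3 N·m.
J = π(d_o⁴ − d_i⁴)/32 = π(0.0592⁴ − 0.0440⁴)/32 = 8.379×10^-7 m⁴.
τ_max = T·r/J = 195.3 × 0.0296 / 8.379×10^-7 = 6.900×10^6 Pa.

6900 kPa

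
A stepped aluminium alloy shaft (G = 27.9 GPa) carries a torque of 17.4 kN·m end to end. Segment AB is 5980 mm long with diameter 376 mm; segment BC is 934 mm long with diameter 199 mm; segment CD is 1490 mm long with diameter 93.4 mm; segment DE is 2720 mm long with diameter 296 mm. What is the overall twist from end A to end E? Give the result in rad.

J_AB = π(0.376)⁴/32 = 1.96×10^-3 m⁴; J_BC = π(0.199)⁴/32 = 1.54×10^-4 m⁴; J_CD = π(0.0934)⁴/32 = 7.47×10^-6 m⁴; J_DE = π(0.296)⁴/32 = 7.54×10^-4 m⁴.
θ = (T/G)·Σ L_i/J_i = (17400/27.9×10⁹)·(5.98/1.96×10^-3 + 0.934/1.54×10^-4 + 1.49/7.47×10^-6 + 2.72/7.54×10^-4) = 0.1323 rad.

0.132 rad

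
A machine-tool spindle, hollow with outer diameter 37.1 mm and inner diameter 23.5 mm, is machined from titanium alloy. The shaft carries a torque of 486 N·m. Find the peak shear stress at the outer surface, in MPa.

J = π(d_o⁴ − d_i⁴)/32 = π(0.0371⁴ − 0.0235⁴)/32 = 1.561×10^-7 m⁴.
τ_max = T·r/J = 486.0 × 0.0186 / 1.561×10^-7 = 5.777×10^7 Pa.

57.8 MPa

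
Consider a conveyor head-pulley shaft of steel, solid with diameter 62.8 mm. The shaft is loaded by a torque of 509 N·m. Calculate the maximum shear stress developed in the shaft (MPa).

J = πd⁴/32 = π(0.0628)⁴/32 = 1.527×10^-6 m⁴.
τ_max = T·r/J = 509.0 × 0.0314 / 1.527×10^-6 = 1.047×10^7 Pa.

10.5 MPa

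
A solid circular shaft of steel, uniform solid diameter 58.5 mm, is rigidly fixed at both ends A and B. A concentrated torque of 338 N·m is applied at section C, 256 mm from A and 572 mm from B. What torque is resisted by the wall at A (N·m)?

With uniform GJ and both ends fixed, compatibility θ_AC = θ_CB gives T_A·a = T_B·b, together with T_A + T_B = T₀.
T_A = T₀·b/(a+b) = 338.0·572/828.0 = 233.5 N·m; T_B = 104.5 N·m.

233 N·m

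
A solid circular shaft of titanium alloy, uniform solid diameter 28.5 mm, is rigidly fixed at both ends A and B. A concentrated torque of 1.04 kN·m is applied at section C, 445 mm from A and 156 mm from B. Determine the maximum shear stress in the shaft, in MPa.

With uniform GJ and both ends fixed, compatibility θ_AC = θ_CB gives T_A·a = T_B·b, together with T_A + T_B = T₀.
T_A = T₀·b/(a+b) = 1040·156/601.0 = 270.0 N·m; T_B = 770.0 N·m.
τ in each portion: τ_AC = 5.94×10^7 Pa, τ_CB = 1.69×10^8 Pa; maximum is in CB.
τ_max = T_CB·r/J = 770.0·0.0143/6.48×10^-8 = 1.694×10^8 Pa.

169 MPa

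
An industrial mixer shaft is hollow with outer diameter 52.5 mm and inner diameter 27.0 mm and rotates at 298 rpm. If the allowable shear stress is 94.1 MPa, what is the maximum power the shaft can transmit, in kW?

77.6 kW

J = π(d_o⁴ − d_i⁴)/32 = π(0.0525⁴ − 0.0270⁴)/32 = 6.937×10^-7 m⁴.
T_max = τ_allow·J/r = 9.41×10^7 × 6.937×10^-7 / 0.0262 = 2487 N·m.
ω = 2π·298/60 = 31.21 rad/s, so P_max = T_max·ω = 7.760×10^4 W.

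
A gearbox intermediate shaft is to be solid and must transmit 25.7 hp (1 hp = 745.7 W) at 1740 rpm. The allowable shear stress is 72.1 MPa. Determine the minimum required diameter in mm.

ω = 2π·1740/60 = 182.2 rad/s, so T = P/ω = 25.7×745.7 / 182.2 = 105.2 N·m.
For a solid shaft τ_max = 16T/(πd³), so d = (16T/(π τ_allow))^(1/3) = (16·105.2/(π·7.21×10^7))^(1/3) = 0.01951 m.

19.5 mm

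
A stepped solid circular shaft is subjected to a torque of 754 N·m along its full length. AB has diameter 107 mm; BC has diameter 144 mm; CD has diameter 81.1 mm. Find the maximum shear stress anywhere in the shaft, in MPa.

Under the same torque, τ_max = 16T/(πd³) is largest where d is smallest — segment CD (d = 81.1 mm).
τ_max = 16·754.0/(π·(0.0811)³) = 7.199×10^6 Pa.

7.20 MPa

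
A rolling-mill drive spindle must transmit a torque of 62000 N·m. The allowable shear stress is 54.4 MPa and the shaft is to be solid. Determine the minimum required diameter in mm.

180 mm

For a solid shaft τ_max = 16T/(πd³), so d = (16T/(π τ_allow))^(1/3) = (16·62000/(π·5.44×10^7))^(1/3) = 0.1797 m.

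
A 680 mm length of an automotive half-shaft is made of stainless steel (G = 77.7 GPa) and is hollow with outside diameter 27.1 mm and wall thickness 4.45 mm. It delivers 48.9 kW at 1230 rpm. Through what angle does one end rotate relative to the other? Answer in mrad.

78.8 mrad

ω = 2π·1230/60 = 128.8 rad/s, so T = P/ω = 48.9×10³ / 128.8 = 379.6 N·m.
J = π(d_o⁴ − d_i⁴)/32 = π(0.0271⁴ − 0.0182⁴)/32 = 4.218×10^-8 m⁴.
θ = T·L/(G·J) = 379.6 × 0.680 / (77.7×10⁹ × 4.218×10^-8) = 0.07877 rad.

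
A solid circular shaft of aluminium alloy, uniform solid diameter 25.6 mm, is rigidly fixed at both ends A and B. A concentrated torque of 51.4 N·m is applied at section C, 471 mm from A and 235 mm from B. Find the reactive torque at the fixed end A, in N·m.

With uniform GJ and both ends fixed, compatibility θ_AC = θ_CB gives T_A·a = T_B·b, together with T_A + T_B = T₀.
T_A = T₀·b/(a+b) = 51.40·235/706.0 = 17.11 N·m; T_B = 34.29 N·m.

17.1 N·m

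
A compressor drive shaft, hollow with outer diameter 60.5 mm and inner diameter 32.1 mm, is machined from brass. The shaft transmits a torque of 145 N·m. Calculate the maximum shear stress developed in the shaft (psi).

J = π(d_o⁴ − d_i⁴)/32 = π(0.0605⁴ − 0.0321⁴)/32 = 1.211×10^-6 m⁴.
τ_max = T·r/J = 145.0 × 0.0302 / 1.211×10^-6 = 3.622×10^6 Pa.

525 psi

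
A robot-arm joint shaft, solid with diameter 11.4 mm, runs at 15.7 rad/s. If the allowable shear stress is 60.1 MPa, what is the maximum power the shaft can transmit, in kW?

0.274 kW

J = πd⁴/32 = π(0.0114)⁴/32 = 1.658×10^-9 m⁴.
T_max = τ_allow·J/r = 6.01×10^7 × 1.658×10^-9 / 0.00570 = 17.48 N·m.
ω = 15.7 rad/s, so P_max = T_max·ω = 274.5 W.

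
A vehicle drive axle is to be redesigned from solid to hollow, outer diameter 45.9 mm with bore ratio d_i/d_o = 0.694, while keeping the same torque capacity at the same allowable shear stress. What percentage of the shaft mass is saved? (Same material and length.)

Equal τ_max and T ⇒ the solid shaft needs d_s³ = d_o³(1−k⁴), so d_s = 45.9·(1−0.694⁴)^(1/3) = 42.03 mm.
Area ratio A_h/A_s = d_o²(1−k²)/d_s² = (1−k²)/(1−k⁴)^(2/3) = 0.6181.
Mass saving = 1 − 0.6181 = 38.2 %.

38.2 %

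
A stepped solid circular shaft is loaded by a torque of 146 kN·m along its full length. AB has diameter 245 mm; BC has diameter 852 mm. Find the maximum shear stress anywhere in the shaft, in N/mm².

Under the same torque, τ_max = 16T/(πd³) is largest where d is smallest — segment AB (d = 245 mm).
τ_max = 16·146000/(π·(0.245)³) = 5.056×10^7 Pa.

50.6 N/mm²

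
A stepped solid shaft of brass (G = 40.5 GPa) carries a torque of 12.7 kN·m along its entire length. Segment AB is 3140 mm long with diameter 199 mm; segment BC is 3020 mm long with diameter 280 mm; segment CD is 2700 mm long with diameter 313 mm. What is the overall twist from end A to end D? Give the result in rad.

0.00886 rad

J_AB = π(0.199)⁴/32 = 1.54×10^-4 m⁴; J_BC = π(0.280)⁴/32 = 6.03×10^-4 m⁴; J_CD = π(0.313)⁴/32 = 9.42×10^-4 m⁴.
θ = (T/G)·Σ L_i/J_i = (12700/40.5×10⁹)·(3.14/1.54×10^-4 + 3.02/6.03×10^-4 + 2.70/9.42×10^-4) = 8.863×10^-3 rad.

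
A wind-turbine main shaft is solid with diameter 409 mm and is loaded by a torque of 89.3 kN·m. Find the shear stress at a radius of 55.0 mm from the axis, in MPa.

1.79 MPa

J = πd⁴/32 = π(0.409)⁴/32 = 2.747×10^-3 m⁴.
Shear stress varies linearly with radius: τ = T·r/J = 89300 × 0.0550 / 2.747×10^-3 = 1.788×10^6 Pa.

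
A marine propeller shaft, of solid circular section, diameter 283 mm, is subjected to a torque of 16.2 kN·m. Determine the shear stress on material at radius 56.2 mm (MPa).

J = πd⁴/32 = π(0.283)⁴/32 = 6.297×10^-4 m⁴.
Shear stress varies linearly with radius: τ = T·r/J = 16200 × 0.0562 / 6.297×10^-4 = 1.446×10^6 Pa.

1.45 MPa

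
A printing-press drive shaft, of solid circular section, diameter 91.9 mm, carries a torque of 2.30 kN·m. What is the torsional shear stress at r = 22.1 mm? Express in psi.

1050 psi

J = πd⁴/32 = π(0.0919)⁴/32 = 7.003×10^-6 m⁴.
Shear stress varies linearly with radius: τ = T·r/J = 2300 × 0.0221 / 7.003×10^-6 = 7.259×10^6 Pa.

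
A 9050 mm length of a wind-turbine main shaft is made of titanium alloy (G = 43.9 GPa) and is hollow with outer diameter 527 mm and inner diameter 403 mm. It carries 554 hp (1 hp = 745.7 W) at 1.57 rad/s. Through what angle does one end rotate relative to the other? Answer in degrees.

ω = 1.57 rad/s, so T = P/ω = 554×745.7 / 1.570 = 263100 N·m.
J = π(d_o⁴ − d_i⁴)/32 = π(0.527⁴ − 0.403⁴)/32 = 4.983×10^-3 m⁴.
θ = T·L/(G·J) = 263100 × 9.05 / (43.9×10⁹ × 4.983×10^-3) = 0.01089 rad.

0.624°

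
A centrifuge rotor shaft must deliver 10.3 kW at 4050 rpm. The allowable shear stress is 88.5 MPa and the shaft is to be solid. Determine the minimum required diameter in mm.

ω = 2π·4050/60 = 424.1 rad/s, so T = P/ω = 10.3×10³ / 424.1 = 24.29 N·m.
For a solid shaft τ_max = 16T/(πd³), so d = (16T/(π τ_allow))^(1/3) = (16·24.29/(π·8.85×10^7))^(1/3) = 0.01118 m.

11.2 mm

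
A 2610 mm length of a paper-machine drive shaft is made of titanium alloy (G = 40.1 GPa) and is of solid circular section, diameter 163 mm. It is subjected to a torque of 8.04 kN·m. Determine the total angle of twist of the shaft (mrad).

J = πd⁴/32 = π(0.163)⁴/32 = 6.930×10^-5 m⁴.
θ = T·L/(G·J) = 8040 × 2.61 / (40.1×10⁹ × 6.930×10^-5) = 7.551×10^-3 rad.

7.55 mrad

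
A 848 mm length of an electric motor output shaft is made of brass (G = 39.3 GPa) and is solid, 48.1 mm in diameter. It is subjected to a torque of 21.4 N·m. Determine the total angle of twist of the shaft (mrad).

J = πd⁴/32 = π(0.0481)⁴/32 = 5.255×10^-7 m⁴.
θ = T·L/(G·J) = 21.40 × 0.848 / (39.3×10⁹ × 5.255×10^-7) = 8.787×10^-4 rad.

0.879 mrad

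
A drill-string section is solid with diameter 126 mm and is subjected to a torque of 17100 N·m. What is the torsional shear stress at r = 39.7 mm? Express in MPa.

27.4 MPa

J = πd⁴/32 = π(0.126)⁴/32 = 2.474×10^-5 m⁴.
Shear stress varies linearly with radius: τ = T·r/J = 17100 × 0.0397 / 2.474×10^-5 = 2.743×10^7 Pa.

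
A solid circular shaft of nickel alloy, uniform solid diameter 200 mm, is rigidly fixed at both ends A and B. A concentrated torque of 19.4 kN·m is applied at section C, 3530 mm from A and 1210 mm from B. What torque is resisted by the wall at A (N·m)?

4950 N·m

With uniform GJ and both ends fixed, compatibility θ_AC = θ_CB gives T_A·a = T_B·b, together with T_A + T_B = T₀.
T_A = T₀·b/(a+b) = 19400·1210/4740 = 4952 N·m; T_B = 14450 N·m.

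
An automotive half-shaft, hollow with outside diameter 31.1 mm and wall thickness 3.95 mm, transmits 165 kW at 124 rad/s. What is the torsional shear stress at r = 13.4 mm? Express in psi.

ω = 124 rad/s, so T = P/ω = 165×10³ / 124.0 = 1331 N·m.
J = π(d_o⁴ − d_i⁴)/32 = π(0.0311⁴ − 0.0232⁴)/32 = 6.340×10^-8 m⁴.
Shear stress varies linearly with radius: τ = T·r/J = 1331 × 0.0134 / 6.340×10^-8 = 2.812×10^8 Pa.

40800 psi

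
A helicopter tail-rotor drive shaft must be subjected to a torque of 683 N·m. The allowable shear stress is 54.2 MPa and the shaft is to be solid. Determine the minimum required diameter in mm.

40.0 mm

For a solid shaft τ_max = 16T/(πd³), so d = (16T/(π τ_allow))^(1/3) = (16·683.0/(π·5.42×10^7))^(1/3) = 0.04004 m.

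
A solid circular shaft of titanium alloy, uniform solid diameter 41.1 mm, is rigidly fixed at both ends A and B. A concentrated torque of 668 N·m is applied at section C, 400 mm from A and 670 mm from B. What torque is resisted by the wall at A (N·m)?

418 N·m

With uniform GJ and both ends fixed, compatibility θ_AC = θ_CB gives T_A·a = T_B·b, together with T_A + T_B = T₀.
T_A = T₀·b/(a+b) = 668.0·670/1070 = 418.3 N·m; T_B = 249.7 N·m.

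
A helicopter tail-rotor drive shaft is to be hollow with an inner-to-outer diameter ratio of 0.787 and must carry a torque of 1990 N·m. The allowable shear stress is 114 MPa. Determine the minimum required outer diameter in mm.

52.4 mm

For a hollow shaft with d_i/d_o = 0.787: τ_max = 16T/(π d_o³ (1−k⁴)), so d_o = [16T/(π τ_allow (1−k⁴))]^(1/3) = [16·1990/(π·1.14×10^8·0.6164)]^(1/3) = 0.05244 m.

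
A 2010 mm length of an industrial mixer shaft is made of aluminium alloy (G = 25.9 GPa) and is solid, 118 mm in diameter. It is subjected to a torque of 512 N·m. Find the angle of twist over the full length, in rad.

0.00209 rad

J = πd⁴/32 = π(0.118)⁴/32 = 1.903×10^-5 m⁴.
θ = T·L/(G·J) = 512.0 × 2.01 / (25.9×10⁹ × 1.903×10^-5) = 2.088×10^-3 rad.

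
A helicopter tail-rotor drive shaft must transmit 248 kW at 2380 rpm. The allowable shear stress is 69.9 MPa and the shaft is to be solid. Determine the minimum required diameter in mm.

41.7 mm

ω = 2π·2380/60 = 249.2 rad/s, so T = P/ω = 248×10³ / 249.2 = 995.1 N·m.
For a solid shaft τ_max = 16T/(πd³), so d = (16T/(π τ_allow))^(1/3) = (16·995.1/(π·6.99×10^7))^(1/3) = 0.04170 m.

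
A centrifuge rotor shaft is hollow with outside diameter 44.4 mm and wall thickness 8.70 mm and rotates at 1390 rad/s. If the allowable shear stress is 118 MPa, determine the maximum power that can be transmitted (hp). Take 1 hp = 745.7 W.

J = π(d_o⁴ − d_i⁴)/32 = π(0.0444⁴ − 0.0270⁴)/32 = 3.294×10^-7 m⁴.
T_max = τ_allow·J/r = 1.18×10^8 × 3.294×10^-7 / 0.0222 = 1751 N·m.
ω = 1390 rad/s, so P_max = T_max·ω = 2.433×10^6 W.

3260 hp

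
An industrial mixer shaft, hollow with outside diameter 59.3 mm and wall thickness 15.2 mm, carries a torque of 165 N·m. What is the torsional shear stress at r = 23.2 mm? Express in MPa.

J = π(d_o⁴ − d_i⁴)/32 = π(0.0593⁴ − 0.0289⁴)/32 = 1.146×10^-6 m⁴.
Shear stress varies linearly with radius: τ = T·r/J = 165.0 × 0.0232 / 1.146×10^-6 = 3.342×10^6 Pa.

3.34 MPa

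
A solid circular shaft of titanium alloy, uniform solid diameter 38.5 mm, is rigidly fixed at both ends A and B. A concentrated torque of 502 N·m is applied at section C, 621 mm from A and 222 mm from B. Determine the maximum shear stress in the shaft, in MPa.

33.0 MPa

With uniform GJ and both ends fixed, compatibility θ_AC = θ_CB gives T_A·a = T_B·b, together with T_A + T_B = T₀.
T_A = T₀·b/(a+b) = 502.0·222/843.0 = 132.2 N·m; T_B = 369.8 N·m.
τ in each portion: τ_AC = 1.18×10^7 Pa, τ_CB = 3.30×10^7 Pa; maximum is in CB.
τ_max = T_CB·r/J = 369.8·0.0192/2.16×10^-7 = 3.300×10^7 Pa.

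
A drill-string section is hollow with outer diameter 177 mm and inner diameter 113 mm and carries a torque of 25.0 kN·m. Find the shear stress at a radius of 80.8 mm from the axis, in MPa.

25.1 MPa

J = π(d_o⁴ − d_i⁴)/32 = π(0.177⁴ − 0.113⁴)/32 = 8.035×10^-5 m⁴.
Shear stress varies linearly with radius: τ = T·r/J = 25000 × 0.0808 / 8.035×10^-5 = 2.514×10^7 Pa.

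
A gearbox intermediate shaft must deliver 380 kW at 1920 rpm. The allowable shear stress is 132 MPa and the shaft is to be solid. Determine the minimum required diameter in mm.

ω = 2π·1920/60 = 201.1 rad/s, so T = P/ω = 380×10³ / 201.1 = 1890 N·m.
For a solid shaft τ_max = 16T/(πd³), so d = (16T/(π τ_allow))^(1/3) = (16·1890/(π·1.32×10^8))^(1/3) = 0.04178 m.

41.8 mm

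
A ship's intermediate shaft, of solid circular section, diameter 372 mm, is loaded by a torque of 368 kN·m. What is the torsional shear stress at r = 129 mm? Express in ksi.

J = πd⁴/32 = π(0.372)⁴/32 = 1.880×10^-3 m⁴.
Shear stress varies linearly with radius: τ = T·r/J = 368000 × 0.129 / 1.880×10^-3 = 2.525×10^7 Pa.

3.66 ksi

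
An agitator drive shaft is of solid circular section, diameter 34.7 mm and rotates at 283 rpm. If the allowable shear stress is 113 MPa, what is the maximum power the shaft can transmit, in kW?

27.5 kW

J = πd⁴/32 = π(0.0347)⁴/32 = 1.423×10^-7 m⁴.
T_max = τ_allow·J/r = 1.13×10^8 × 1.423×10^-7 / 0.0174 = 927.0 N·m.
ω = 2π·283/60 = 29.64 rad/s, so P_max = T_max·ω = 2.747×10^4 W.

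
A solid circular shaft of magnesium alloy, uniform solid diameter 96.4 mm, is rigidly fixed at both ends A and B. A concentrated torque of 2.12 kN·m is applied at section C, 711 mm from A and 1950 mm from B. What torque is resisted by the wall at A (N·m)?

With uniform GJ and both ends fixed, compatibility θ_AC = θ_CB gives T_A·a = T_B·b, together with T_A + T_B = T₀.
T_A = T₀·b/(a+b) = 2120·1950/2661 = 1554 N·m; T_B = 566.4 N·m.

1550 N·m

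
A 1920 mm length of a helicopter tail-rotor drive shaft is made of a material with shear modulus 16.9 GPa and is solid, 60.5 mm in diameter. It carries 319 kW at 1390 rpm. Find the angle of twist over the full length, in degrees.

10.8°

ω = 2π·1390/60 = 145.6 rad/s, so T = P/ω = 319×10³ / 145.6 = 2192 N·m.
J = πd⁴/32 = π(0.0605)⁴/32 = 1.315×10^-6 m⁴.
θ = T·L/(G·J) = 2192 × 1.92 / (16.9×10⁹ × 1.315×10^-6) = 0.1893 rad.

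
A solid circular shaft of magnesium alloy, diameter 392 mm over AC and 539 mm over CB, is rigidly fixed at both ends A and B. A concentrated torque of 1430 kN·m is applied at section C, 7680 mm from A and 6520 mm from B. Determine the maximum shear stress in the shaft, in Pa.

Compatibility: T_A·a/J_AC = T_B·b/J_CB with T_A + T_B = T₀.
J_AC = 2.32×10^-3 m⁴, J_CB = 8.29×10^-3 m⁴, so T_A = T₀·(J_AC/a)/((J_AC/a)+(J_CB/b)) = 274500 N·m, T_B = 1.156e6 N·m.
τ in each portion: τ_AC = 2.32×10^7 Pa, τ_CB = 3.76×10^7 Pa; maximum is in CB.
τ_max = T_CB·r/J = 1.156e6·0.270/8.29×10^-3 = 3.758×10^7 Pa.

3.76e7 Pa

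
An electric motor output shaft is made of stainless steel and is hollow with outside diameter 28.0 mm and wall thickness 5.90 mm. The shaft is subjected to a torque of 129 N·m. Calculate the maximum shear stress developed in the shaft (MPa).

33.7 MPa

J = π(d_o⁴ − d_i⁴)/32 = π(0.0280⁴ − 0.0162⁴)/32 = 5.358×10^-8 m⁴.
τ_max = T·r/J = 129.0 × 0.0140 / 5.358×10^-8 = 3.371×10^7 Pa.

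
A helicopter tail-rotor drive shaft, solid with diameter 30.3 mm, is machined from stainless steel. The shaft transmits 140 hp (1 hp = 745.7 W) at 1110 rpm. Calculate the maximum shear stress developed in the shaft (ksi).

23.8 ksi

ω = 2π·1110/60 = 116.2 rad/s, so T = P/ω = 140×745.7 / 116.2 = 898.1 N·m.
J = πd⁴/32 = π(0.0303)⁴/32 = 8.275×10^-8 m⁴.
τ_max = T·r/J = 898.1 × 0.0152 / 8.275×10^-8 = 1.644×10^8 Pa.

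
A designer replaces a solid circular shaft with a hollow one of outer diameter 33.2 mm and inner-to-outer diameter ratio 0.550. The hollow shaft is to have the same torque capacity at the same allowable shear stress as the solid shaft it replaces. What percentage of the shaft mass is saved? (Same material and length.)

25.6 %

Equal τ_max and T ⇒ the solid shaft needs d_s³ = d_o³(1−k⁴), so d_s = 33.2·(1−0.550⁴)^(1/3) = 32.15 mm.
Area ratio A_h/A_s = d_o²(1−k²)/d_s² = (1−k²)/(1−k⁴)^(2/3) = 0.7436.
Mass saving = 1 − 0.7436 = 25.6 %.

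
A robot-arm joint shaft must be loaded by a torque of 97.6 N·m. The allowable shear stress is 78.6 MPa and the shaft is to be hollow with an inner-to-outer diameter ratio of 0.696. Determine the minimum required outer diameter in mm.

For a hollow shaft with d_i/d_o = 0.696: τ_max = 16T/(π d_o³ (1−k⁴)), so d_o = [16T/(π τ_allow (1−k⁴))]^(1/3) = [16·97.60/(π·7.86×10^7·0.7653)]^(1/3) = 0.02022 m.

20.2 mm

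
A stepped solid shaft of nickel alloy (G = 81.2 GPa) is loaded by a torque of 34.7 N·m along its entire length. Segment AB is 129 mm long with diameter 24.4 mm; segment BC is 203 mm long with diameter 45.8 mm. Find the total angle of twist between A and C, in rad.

J_AB = π(0.0244)⁴/32 = 3.48×10^-8 m⁴; J_BC = π(0.0458)⁴/32 = 4.32×10^-7 m⁴.
θ = (T/G)·Σ L_i/J_i = (34.70/81.2×10⁹)·(0.129/3.48×10^-8 + 0.203/4.32×10^-7) = 1.785×10^-3 rad.

0.00178 rad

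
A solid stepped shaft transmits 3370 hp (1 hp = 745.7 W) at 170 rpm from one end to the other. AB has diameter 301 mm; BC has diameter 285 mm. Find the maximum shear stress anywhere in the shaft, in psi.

ω = 2π·170/60 = 17.80 rad/s, so T = P/ω = 3370×745.7 / 17.80 = 141200 N·m.
Under the same torque, τ_max = 16T/(πd³) is largest where d is smallest — segment BC (d = 285 mm).
τ_max = 16·141200/(π·(0.285)³) = 3.106×10^7 Pa.

4500 psi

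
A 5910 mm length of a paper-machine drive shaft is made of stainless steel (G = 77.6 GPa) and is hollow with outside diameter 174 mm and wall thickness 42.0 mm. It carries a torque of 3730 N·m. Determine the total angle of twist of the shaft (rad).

0.00340 rad

J = π(d_o⁴ − d_i⁴)/32 = π(0.174⁴ − 0.0900⁴)/32 = 8.355×10^-5 m⁴.
θ = T·L/(G·J) = 3730 × 5.91 / (77.6×10⁹ × 8.355×10^-5) = 3.400×10^-3 rad.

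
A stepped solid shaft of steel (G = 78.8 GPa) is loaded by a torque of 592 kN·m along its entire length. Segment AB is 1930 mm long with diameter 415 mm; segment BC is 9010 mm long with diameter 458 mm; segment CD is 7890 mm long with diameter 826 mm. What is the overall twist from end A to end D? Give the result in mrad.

J_AB = π(0.415)⁴/32 = 2.91×10^-3 m⁴; J_BC = π(0.458)⁴/32 = 4.32×10^-3 m⁴; J_CD = π(0.826)⁴/32 = 0.0457 m⁴.
θ = (T/G)·Σ L_i/J_i = (592000/78.8×10⁹)·(1.93/2.91×10^-3 + 9.01/4.32×10^-3 + 7.89/0.0457) = 0.02195 rad.

21.9 mrad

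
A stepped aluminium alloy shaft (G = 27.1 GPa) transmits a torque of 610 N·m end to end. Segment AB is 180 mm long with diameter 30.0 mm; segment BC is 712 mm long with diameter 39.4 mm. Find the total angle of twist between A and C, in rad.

0.119 rad

J_AB = π(0.0300)⁴/32 = 7.95×10^-8 m⁴; J_BC = π(0.0394)⁴/32 = 2.37×10^-7 m⁴.
θ = (T/G)·Σ L_i/J_i = (610.0/27.1×10⁹)·(0.180/7.95×10^-8 + 0.712/2.37×10^-7) = 0.1187 rad.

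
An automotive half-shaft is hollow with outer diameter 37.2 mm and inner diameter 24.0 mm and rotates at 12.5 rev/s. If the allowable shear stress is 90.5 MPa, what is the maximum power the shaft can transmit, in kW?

59.4 kW

J = π(d_o⁴ − d_i⁴)/32 = π(0.0372⁴ − 0.0240⁴)/32 = 1.554×10^-7 m⁴.
T_max = τ_allow·J/r = 9.05×10^7 × 1.554×10^-7 / 0.0186 = 756.3 N·m.
ω = 2π·12.5 = 78.54 rad/s, so P_max = T_max·ω = 5.940×10^4 W.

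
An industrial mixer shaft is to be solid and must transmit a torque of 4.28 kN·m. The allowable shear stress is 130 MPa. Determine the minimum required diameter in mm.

For a solid shaft τ_max = 16T/(πd³), so d = (16T/(π τ_allow))^(1/3) = (16·4280/(π·1.30×10^8))^(1/3) = 0.05514 m.

55.1 mm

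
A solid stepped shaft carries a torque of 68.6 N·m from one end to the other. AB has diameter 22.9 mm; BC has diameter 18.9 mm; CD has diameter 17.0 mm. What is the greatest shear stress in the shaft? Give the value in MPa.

71.1 MPa

Under the same torque, τ_max = 16T/(πd³) is largest where d is smallest — segment CD (d = 17.0 mm).
τ_max = 16·68.60/(π·(0.0170)³) = 7.111×10^7 Pa.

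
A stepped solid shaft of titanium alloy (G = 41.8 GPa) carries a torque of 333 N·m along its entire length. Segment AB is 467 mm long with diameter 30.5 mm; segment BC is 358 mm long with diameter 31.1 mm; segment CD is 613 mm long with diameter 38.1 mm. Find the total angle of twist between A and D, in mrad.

98.5 mrad

J_AB = π(0.0305)⁴/32 = 8.50×10^-8 m⁴; J_BC = π(0.0311)⁴/32 = 9.18×10^-8 m⁴; J_CD = π(0.0381)⁴/32 = 2.07×10^-7 m⁴.
θ = (T/G)·Σ L_i/J_i = (333.0/41.8×10⁹)·(0.467/8.50×10^-8 + 0.358/9.18×10^-8 + 0.613/2.07×10^-7) = 0.09845 rad.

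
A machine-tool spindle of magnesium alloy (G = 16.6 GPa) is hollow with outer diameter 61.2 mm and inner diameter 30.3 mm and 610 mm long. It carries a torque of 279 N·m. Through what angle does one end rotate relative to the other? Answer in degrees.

0.454°

J = π(d_o⁴ − d_i⁴)/32 = π(0.0612⁴ − 0.0303⁴)/32 = 1.294×10^-6 m⁴.
θ = T·L/(G·J) = 279.0 × 0.610 / (16.6×10⁹ × 1.294×10^-6) = 7.920×10^-3 rad.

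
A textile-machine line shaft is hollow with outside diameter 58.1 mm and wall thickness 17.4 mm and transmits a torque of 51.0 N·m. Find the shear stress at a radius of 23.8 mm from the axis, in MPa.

1.11 MPa

J = π(d_o⁴ − d_i⁴)/32 = π(0.0581⁴ − 0.0233⁴)/32 = 1.090×10^-6 m⁴.
Shear stress varies linearly with radius: τ = T·r/J = 51.00 × 0.0238 / 1.090×10^-6 = 1.114×10^6 Pa.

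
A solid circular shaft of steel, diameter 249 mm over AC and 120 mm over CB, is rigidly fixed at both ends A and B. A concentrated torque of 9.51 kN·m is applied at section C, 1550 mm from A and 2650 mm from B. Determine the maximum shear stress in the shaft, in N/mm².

3.04 N/mm²

Compatibility: T_A·a/J_AC = T_B·b/J_CB with T_A + T_B = T₀.
J_AC = 3.77×10^-4 m⁴, J_CB = 2.04×10^-5 m⁴, so T_A = T₀·(J_AC/a)/((J_AC/a)+(J_CB/b)) = 9219 N·m, T_B = 290.9 N·m.
τ in each portion: τ_AC = 3.04×10^6 Pa, τ_CB = 8.57×10^5 Pa; maximum is in AC.
τ_max = T_AC·r/J = 9219·0.124/3.77×10^-4 = 3.041×10^6 Pa.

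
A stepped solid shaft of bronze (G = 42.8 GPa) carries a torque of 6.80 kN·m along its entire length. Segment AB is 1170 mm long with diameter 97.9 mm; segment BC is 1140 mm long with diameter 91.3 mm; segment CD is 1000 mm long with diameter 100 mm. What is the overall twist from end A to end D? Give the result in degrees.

3.63°

J_AB = π(0.0979)⁴/32 = 9.02×10^-6 m⁴; J_BC = π(0.0913)⁴/32 = 6.82×10^-6 m⁴; J_CD = π(0.100)⁴/32 = 9.82×10^-6 m⁴.
θ = (T/G)·Σ L_i/J_i = (6800/42.8×10⁹)·(1.17/9.02×10^-6 + 1.14/6.82×10^-6 + 1.00/9.82×10^-6) = 0.06335 rad.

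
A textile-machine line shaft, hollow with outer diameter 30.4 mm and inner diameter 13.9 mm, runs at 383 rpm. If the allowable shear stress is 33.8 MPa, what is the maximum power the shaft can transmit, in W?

J = π(d_o⁴ − d_i⁴)/32 = π(0.0304⁴ − 0.0139⁴)/32 = 8.018×10^-8 m⁴.
T_max = τ_allow·J/r = 3.38×10^7 × 8.018×10^-8 / 0.0152 = 178.3 N·m.
ω = 2π·383/60 = 40.11 rad/s, so P_max = T_max·ω = 7151 W.

7150 W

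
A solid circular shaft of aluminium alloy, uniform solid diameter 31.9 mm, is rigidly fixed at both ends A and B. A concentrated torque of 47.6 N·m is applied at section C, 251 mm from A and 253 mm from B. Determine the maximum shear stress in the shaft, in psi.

544 psi

With uniform GJ and both ends fixed, compatibility θ_AC = θ_CB gives T_A·a = T_B·b, together with T_A + T_B = T₀.
T_A = T₀·b/(a+b) = 47.60·253/504.0 = 23.89 N·m; T_B = 23.71 N·m.
τ in each portion: τ_AC = 3.75×10^6 Pa, τ_CB = 3.72×10^6 Pa; maximum is in AC.
τ_max = T_AC·r/J = 23.89·0.0159/1.02×10^-7 = 3.749×10^6 Pa.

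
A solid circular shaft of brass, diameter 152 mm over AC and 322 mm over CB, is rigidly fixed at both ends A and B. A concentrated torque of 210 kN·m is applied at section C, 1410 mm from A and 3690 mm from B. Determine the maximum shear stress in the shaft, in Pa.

3.50e7 Pa

Compatibility: T_A·a/J_AC = T_B·b/J_CB with T_A + T_B = T₀.
J_AC = 5.24×10^-5 m⁴, J_CB = 1.06×10^-3 m⁴, so T_A = T₀·(J_AC/a)/((J_AC/a)+(J_CB/b)) = 24150 N·m, T_B = 185800 N·m.
τ in each portion: τ_AC = 3.50×10^7 Pa, τ_CB = 2.84×10^7 Pa; maximum is in AC.
τ_max = T_AC·r/J = 24150·0.0760/5.24×10^-5 = 3.502×10^7 Pa.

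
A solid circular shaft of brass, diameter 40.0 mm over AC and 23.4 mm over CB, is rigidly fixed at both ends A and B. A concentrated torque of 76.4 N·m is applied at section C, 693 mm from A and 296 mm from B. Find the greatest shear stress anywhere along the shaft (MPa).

Compatibility: T_A·a/J_AC = T_B·b/J_CB with T_A + T_B = T₀.
J_AC = 2.51×10^-7 m⁴, J_CB = 2.94×10^-8 m⁴, so T_A = T₀·(J_AC/a)/((J_AC/a)+(J_CB/b)) = 59.96 N·m, T_B = 16.44 N·m.
τ in each portion: τ_AC = 4.77×10^6 Pa, τ_CB = 6.53×10^6 Pa; maximum is in CB.
τ_max = T_CB·r/J = 16.44·0.0117/2.94×10^-8 = 6.535×10^6 Pa.

6.53 MPa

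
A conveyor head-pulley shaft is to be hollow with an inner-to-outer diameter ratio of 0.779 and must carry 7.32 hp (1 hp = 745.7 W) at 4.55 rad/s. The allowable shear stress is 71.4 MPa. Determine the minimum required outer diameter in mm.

ω = 4.55 rad/s, so T = P/ω = 7.32×745.7 / 4.550 = 1200 N·m.
For a hollow shaft with d_i/d_o = 0.779: τ_max = 16T/(π d_o³ (1−k⁴)), so d_o = [16T/(π τ_allow (1−k⁴))]^(1/3) = [16·1200/(π·7.14×10^7·0.6317)]^(1/3) = 0.05136 m.

51.4 mm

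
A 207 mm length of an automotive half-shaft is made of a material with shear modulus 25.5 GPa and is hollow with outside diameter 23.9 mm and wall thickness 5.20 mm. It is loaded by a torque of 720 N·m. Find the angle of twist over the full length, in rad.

0.203 rad

J = π(d_o⁴ − d_i⁴)/32 = π(0.0239⁴ − 0.0135⁴)/32 = 2.877×10^-8 m⁴.
θ = T·L/(G·J) = 720.0 × 0.207 / (25.5×10⁹ × 2.877×10^-8) = 0.2031 rad.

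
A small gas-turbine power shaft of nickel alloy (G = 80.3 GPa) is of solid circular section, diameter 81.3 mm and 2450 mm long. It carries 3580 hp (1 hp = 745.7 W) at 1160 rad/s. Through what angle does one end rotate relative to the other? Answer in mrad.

16.4 mrad

ω = 1160 rad/s, so T = P/ω = 3580×745.7 / 1160 = 2301 N·m.
J = πd⁴/32 = π(0.0813)⁴/32 = 4.289×10^-6 m⁴.
θ = T·L/(G·J) = 2301 × 2.45 / (80.3×10⁹ × 4.289×10^-6) = 0.01637 rad.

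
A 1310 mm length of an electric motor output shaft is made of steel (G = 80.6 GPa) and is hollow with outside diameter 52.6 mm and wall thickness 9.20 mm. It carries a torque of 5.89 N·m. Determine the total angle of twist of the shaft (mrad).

J = π(d_o⁴ − d_i⁴)/32 = π(0.0526⁴ − 0.0342⁴)/32 = 6.172×10^-7 m⁴.
θ = T·L/(G·J) = 5.890 × 1.31 / (80.6×10⁹ × 6.172×10^-7) = 1.551×10^-4 rad.

0.155 mrad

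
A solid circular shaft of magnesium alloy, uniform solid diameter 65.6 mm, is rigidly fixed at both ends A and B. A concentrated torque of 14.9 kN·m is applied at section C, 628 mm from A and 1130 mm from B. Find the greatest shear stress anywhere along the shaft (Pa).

With uniform GJ and both ends fixed, compatibility θ_AC = θ_CB gives T_A·a = T_B·b, together with T_A + T_B = T₀.
T_A = T₀·b/(a+b) = 14900·1130/1758 = 9577 N·m; T_B = 5323 N·m.
τ in each portion: τ_AC = 1.73×10^8 Pa, τ_CB = 9.60×10^7 Pa; maximum is in AC.
τ_max = T_AC·r/J = 9577·0.0328/1.82×10^-6 = 1.728×10^8 Pa.

1.73e8 Pa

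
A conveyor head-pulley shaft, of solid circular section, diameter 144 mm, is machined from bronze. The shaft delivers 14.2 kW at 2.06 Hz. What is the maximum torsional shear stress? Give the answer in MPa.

ω = 2π·2.06 = 12.94 rad/s, so T = P/ω = 14.2×10³ / 12.94 = 1097 N·m.
J = πd⁴/32 = π(0.144)⁴/32 = 4.221×10^-5 m⁴.
τ_max = T·r/J = 1097 × 0.0720 / 4.221×10^-5 = 1.871×10^6 Pa.

1.87 MPa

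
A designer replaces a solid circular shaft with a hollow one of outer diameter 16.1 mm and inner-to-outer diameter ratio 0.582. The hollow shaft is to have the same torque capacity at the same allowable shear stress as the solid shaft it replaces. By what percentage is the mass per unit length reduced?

Equal τ_max and T ⇒ the solid shaft needs d_s³ = d_o³(1−k⁴), so d_s = 16.1·(1−0.582⁴)^(1/3) = 15.46 mm.
Area ratio A_h/A_s = d_o²(1−k²)/d_s² = (1−k²)/(1−k⁴)^(2/3) = 0.7172.
Mass saving = 1 − 0.7172 = 28.3 %.

28.3 %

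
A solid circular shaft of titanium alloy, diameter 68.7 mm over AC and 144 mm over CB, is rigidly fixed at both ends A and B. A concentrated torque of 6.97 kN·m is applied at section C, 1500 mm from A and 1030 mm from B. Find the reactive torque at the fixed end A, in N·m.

239 N·m

Compatibility: T_A·a/J_AC = T_B·b/J_CB with T_A + T_B = T₀.
J_AC = 2.19×10^-6 m⁴, J_CB = 4.22×10^-5 m⁴, so T_A = T₀·(J_AC/a)/((J_AC/a)+(J_CB/b)) = 239.4 N·m, T_B = 6731 N·m.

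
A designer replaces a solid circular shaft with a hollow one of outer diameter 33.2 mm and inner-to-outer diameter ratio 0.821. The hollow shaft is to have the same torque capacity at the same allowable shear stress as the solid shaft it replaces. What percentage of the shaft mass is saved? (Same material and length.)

Equal τ_max and T ⇒ the solid shaft needs d_s³ = d_o³(1−k⁴), so d_s = 33.2·(1−0.821⁴)^(1/3) = 27.13 mm.
Area ratio A_h/A_s = d_o²(1−k²)/d_s² = (1−k²)/(1−k⁴)^(2/3) = 0.4881.
Mass saving = 1 − 0.4881 = 51.2 %.

51.2 %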